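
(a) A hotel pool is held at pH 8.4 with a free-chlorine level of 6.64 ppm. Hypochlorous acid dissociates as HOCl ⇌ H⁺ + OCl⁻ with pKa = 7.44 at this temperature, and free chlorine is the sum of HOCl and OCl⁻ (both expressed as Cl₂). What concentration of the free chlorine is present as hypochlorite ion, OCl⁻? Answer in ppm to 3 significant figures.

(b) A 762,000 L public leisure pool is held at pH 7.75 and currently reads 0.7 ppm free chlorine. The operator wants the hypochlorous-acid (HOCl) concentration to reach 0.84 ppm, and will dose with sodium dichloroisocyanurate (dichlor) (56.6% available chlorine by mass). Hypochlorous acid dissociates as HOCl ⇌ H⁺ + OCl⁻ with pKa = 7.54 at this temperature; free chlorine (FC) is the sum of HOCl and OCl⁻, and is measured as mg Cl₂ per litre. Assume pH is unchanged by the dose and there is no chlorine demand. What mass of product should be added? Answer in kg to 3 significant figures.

(a) [OCl⁻]/[HOCl] = 10^(pH − pKa) = 10^(8.4 − 7.44) = 10^0.96 = 9.12.
(a) Fraction as HOCl = 1 / (1 + 9.12) = 0.09881.
(a) OCl⁻ = (1 − 0.09881) × 6.64 ppm = 5.984 ppm.

(b) [OCl⁻]/[HOCl] = 10^(pH − pKa) = 10^(7.75 − 7.54) = 1.622; fraction as HOCl = 1/(1 + 1.622) = 0.3814.
(b) Free chlorine required for 0.84 ppm HOCl: 0.84 / 0.3814 = 2.202 ppm.
(b) FC to add: 2.202 − 0.7 = 1.502 mg/L as Cl₂.
(b) Cl₂ equivalent: 1.502 mg/L × 762,000 L = 1145 g.
(b) Product at 56.6% available Cl: 1145 / 0.566 = 2023 g.

(a) 5.98 ppm; (b) 2.02 kg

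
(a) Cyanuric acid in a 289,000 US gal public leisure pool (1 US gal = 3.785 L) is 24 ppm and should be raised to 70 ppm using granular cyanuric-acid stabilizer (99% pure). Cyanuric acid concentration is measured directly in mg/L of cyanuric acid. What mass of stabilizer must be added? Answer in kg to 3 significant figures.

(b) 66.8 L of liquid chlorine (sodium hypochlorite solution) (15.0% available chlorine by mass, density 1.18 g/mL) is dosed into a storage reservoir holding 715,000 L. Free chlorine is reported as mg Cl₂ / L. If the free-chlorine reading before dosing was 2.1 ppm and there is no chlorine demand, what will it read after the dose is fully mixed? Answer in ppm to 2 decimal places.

(a) Volume: 289,000 US gal × 3.785 L/gal = 1,093,865 L.
(a) CYA to add: (70 − 24) = 46 mg/L × 1,093,865 L = 50,320 g cyanuric acid.
(a) At 99% purity: 50,320 / 0.99 = 50,830 g product.

(b) Mass of solution: 66.8 L × 1000 mL/L × 1.18 g/mL = 78,820 g.
(b) Available chlorine delivered: 78,820 g × 0.15 = 11,820 g as Cl₂.
(b) Concentration rise: 11,820 g / 715,000 L = 16.54 mg/L = 16.54 ppm.
(b) Final FC: 2.1 + 16.54 = 18.64 ppm.

(a) 50.8 kg; (b) 18.64 ppm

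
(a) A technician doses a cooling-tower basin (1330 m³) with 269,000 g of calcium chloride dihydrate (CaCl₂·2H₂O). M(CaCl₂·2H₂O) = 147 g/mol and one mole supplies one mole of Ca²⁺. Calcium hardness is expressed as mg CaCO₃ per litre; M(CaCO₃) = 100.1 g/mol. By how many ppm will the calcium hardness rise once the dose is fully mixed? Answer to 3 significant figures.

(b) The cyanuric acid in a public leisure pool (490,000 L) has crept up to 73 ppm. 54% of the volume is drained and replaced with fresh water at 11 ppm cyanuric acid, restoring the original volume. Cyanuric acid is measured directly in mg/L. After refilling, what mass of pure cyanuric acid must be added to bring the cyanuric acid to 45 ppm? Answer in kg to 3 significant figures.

(a) 138 ppm; (b) 2.69 kg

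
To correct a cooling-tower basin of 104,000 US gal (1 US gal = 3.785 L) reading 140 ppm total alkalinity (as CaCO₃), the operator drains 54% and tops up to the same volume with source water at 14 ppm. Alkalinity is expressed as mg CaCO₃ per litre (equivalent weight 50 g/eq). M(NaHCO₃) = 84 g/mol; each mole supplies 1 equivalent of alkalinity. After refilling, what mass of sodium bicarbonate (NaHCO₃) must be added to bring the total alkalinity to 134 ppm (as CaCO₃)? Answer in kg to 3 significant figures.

Volume: 104,000 US gal × 3.785 L/gal = 393,640 L.
After draining 54% and refilling: 140 × 0.46 + 14 × 0.54 = 71.96 ppm.
Deficit to target: 134 − 71.96 = 62.04 mg/L.
As CaCO₃: 62.04 mg/L × 393,640 L = 24,420 g; ÷ 50 g/eq ÷ 1 = 488.4 mol NaHCO₃.
Mass: 488.4 × 84 = 41,030 g.

41.0 kg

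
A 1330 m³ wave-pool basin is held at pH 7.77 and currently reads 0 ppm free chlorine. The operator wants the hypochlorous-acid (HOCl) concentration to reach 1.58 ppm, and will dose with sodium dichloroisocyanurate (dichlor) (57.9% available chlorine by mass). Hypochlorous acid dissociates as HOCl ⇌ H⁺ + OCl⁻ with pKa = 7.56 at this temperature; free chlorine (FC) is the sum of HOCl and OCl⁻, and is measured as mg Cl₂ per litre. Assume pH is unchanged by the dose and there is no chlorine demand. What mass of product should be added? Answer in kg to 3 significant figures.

9.52 kg

Volume: 1330 m³ = 1,330,000 L.
[OCl⁻]/[HOCl] = 10^(pH − pKa) = 10^(7.77 − 7.56) = 1.622; fraction as HOCl = 1/(1 + 1.622) = 0.3814.
Free chlorine required for 1.58 ppm HOCl: 1.58 / 0.3814 = 4.142 ppm.
FC to add: 4.142 − 0 = 4.142 mg/L as Cl₂.
Cl₂ equivalent: 4.142 mg/L × 1,330,000 L = 5509 g.
Product at 57.9% available Cl: 5509 / 0.579 = 9515 g.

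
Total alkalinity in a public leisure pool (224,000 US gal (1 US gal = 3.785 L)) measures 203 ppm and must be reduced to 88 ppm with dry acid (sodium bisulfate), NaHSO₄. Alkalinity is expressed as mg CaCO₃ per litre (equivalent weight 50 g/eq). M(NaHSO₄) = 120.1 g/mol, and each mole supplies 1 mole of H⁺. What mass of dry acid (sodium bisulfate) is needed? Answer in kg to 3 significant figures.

Volume: 224,000 US gal × 3.785 L/gal = 847,840 L.
Alkalinity to neutralize: (203 − 88) = 115 mg/L as CaCO₃ × 847,840 L = 97,500 g as CaCO₃.
Equivalents of H⁺ required: 97,500 ÷ 50 g/eq = 1950 eq = 1950 mol NaHSO₄.
Mass of NaHSO₄: 1950 × 120.1 = 234,200 g.

234 kg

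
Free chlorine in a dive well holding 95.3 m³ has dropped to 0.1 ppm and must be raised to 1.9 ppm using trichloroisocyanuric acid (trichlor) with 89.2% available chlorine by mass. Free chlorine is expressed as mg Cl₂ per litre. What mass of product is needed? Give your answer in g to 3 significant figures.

Volume: 95.3 m³ = 95,300 L.
Chlorine deficit: 1.9 − 0.1 = 1.8 ppm = 1.8 mg/L as Cl₂.
Cl₂ equivalent needed: 1.8 mg/L × 95,300 L = 171,500 mg = 171.5 g.
Product at 89.2% available chlorine: 171.5 / 0.892 = 192.3 g.

192 g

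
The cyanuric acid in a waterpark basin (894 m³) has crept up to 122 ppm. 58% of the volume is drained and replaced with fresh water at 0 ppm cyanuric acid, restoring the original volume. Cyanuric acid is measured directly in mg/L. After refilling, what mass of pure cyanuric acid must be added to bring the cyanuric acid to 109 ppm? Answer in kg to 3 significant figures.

51.6 kg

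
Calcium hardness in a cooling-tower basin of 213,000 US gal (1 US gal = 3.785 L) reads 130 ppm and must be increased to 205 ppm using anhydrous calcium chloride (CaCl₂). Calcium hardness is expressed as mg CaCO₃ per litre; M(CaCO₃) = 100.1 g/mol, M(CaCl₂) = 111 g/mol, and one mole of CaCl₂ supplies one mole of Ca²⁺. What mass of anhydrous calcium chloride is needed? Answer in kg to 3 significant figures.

67.0 kg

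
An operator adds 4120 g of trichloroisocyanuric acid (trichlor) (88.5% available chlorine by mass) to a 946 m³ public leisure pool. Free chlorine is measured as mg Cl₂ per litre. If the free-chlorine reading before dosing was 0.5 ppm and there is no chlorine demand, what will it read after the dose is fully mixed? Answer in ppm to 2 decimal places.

Volume: 946 m³ = 946,000 L.
Available chlorine delivered: 4120 g × 0.885 = 3646 g as Cl₂.
Concentration rise: 3646 g / 946,000 L = 3.854 mg/L = 3.85 ppm.
Final FC: 0.5 + 3.85 = 4.35 ppm.

4.35 ppm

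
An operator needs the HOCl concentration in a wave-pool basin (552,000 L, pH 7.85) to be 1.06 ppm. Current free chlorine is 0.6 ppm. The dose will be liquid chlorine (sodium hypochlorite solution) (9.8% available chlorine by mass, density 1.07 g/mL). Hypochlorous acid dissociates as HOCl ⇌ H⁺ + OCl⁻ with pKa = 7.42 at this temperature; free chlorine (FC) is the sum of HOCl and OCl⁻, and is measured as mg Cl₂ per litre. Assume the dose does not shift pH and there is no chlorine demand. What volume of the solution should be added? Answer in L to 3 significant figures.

[OCl⁻]/[HOCl] = 10^(pH − pKa) = 10^(7.85 − 7.42) = 2.692; fraction as HOCl = 1/(1 + 2.692) = 0.2709.
Free chlorine required for 1.06 ppm HOCl: 1.06 / 0.2709 = 3.913 ppm.
FC to add: 3.913 − 0.6 = 3.313 mg/L as Cl₂.
Cl₂ equivalent: 3.313 mg/L × 552,000 L = 1829 g.
Product at 9.8% available Cl: 1829 / 0.098 = 18,660 g.
Volume: 18,660 g ÷ 1.07 g/mL = 17,440 mL.

17.4 L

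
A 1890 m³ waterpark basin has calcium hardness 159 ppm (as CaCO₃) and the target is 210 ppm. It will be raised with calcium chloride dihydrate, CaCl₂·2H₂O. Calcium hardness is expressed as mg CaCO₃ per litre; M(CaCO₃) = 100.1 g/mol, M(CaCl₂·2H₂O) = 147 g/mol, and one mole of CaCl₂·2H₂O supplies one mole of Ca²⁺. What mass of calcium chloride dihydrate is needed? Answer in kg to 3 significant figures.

142 kg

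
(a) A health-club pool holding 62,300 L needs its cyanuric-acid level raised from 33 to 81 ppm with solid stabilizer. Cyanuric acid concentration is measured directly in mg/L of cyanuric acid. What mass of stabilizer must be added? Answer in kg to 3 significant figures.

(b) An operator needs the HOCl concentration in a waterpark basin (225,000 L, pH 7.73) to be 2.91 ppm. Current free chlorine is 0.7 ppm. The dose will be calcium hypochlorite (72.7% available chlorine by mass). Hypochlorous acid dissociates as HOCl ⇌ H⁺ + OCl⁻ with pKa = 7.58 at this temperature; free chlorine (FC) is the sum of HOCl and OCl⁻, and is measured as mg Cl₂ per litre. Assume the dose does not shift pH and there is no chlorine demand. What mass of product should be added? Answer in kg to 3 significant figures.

(a) CYA to add: (81 − 33) = 48 mg/L × 62,300 L = 2990 g cyanuric acid.

(b) [OCl⁻]/[HOCl] = 10^(pH − pKa) = 10^(7.73 − 7.58) = 1.413; fraction as HOCl = 1/(1 + 1.413) = 0.4145.
(b) Free chlorine required for 2.91 ppm HOCl: 2.91 / 0.4145 = 7.02 ppm.
(b) FC to add: 7.02 − 0.7 = 6.32 mg/L as Cl₂.
(b) Cl₂ equivalent: 6.32 mg/L × 225,000 L = 1422 g.
(b) Product at 72.7% available Cl: 1422 / 0.727 = 1956 g.

(a) 2.99 kg; (b) 1.96 kg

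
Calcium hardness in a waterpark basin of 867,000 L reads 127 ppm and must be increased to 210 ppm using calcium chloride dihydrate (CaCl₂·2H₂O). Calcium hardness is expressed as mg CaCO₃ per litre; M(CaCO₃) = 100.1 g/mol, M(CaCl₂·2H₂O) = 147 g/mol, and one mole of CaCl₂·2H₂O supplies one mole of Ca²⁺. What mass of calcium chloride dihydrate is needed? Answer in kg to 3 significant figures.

106 kg

Hardness to add: (210 − 127) = 83 mg/L as CaCO₃ × 867,000 L = 71,960 g as CaCO₃.
Moles of Ca²⁺ (1 mol Ca²⁺ ≡ 1 mol CaCO₃): 71,960 / 100.1 g/mol = 718.9 mol.
Mass of CaCl₂·2H₂O: 718.9 × 147 = 105,700 g.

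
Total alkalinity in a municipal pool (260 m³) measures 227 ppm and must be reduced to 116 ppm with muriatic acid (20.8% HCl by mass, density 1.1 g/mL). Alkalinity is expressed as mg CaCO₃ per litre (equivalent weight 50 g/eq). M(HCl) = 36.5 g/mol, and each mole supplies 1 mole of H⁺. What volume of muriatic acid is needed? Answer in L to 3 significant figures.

92.1 L

Volume: 260 m³ = 260,000 L.
Alkalinity to neutralize: (227 − 116) = 111 mg/L as CaCO₃ × 260,000 L = 28,860 g as CaCO₃.
Equivalents of H⁺ required: 28,860 ÷ 50 g/eq = 577.2 eq = 577.2 mol HCl.
Mass of HCl: 577.2 × 36.5 = 21,070 g.
Mass of 20.8% solution: 21,070 / 0.208 = 101,300 g.
Volume: 101,300 g ÷ 1.1 g/mL = 92,080 mL.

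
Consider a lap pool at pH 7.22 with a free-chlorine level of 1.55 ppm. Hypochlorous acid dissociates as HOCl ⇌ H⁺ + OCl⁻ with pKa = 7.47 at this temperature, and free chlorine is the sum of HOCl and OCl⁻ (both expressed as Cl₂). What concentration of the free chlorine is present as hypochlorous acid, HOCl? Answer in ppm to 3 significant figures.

0.992 ppm

[OCl⁻]/[HOCl] = 10^(pH − pKa) = 10^(7.22 − 7.47) = 10^-0.25 = 0.5623.
Fraction as HOCl = 1 / (1 + 0.5623) = 0.6401.
HOCl = 0.6401 × 1.55 ppm = 0.9921 ppm.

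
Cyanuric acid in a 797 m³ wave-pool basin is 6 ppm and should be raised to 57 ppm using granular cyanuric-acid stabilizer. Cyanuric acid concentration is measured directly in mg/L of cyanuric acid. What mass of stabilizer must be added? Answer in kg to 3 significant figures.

40.6 kg

Volume: 797 m³ = 797,000 L.
CYA to add: (57 − 6) = 51 mg/L × 797,000 L = 40,650 g cyanuric acid.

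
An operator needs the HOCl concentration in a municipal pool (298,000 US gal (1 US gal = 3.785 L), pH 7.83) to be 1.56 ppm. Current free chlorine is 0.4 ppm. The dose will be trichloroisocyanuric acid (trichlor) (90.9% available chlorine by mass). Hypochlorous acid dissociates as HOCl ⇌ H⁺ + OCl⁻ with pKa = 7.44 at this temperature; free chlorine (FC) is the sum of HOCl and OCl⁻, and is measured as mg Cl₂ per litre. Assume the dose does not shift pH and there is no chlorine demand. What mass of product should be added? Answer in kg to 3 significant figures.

Volume: 298,000 US gal × 3.785 L/gal = 1,127,930 L.
[OCl⁻]/[HOCl] = 10^(pH − pKa) = 10^(7.83 − 7.44) = 2.455; fraction as HOCl = 1/(1 + 2.455) = 0.2895.
Free chlorine required for 1.56 ppm HOCl: 1.56 / 0.2895 = 5.389 ppm.
FC to add: 5.389 − 0.4 = 4.989 mg/L as Cl₂.
Cl₂ equivalent: 4.989 mg/L × 1,127,930 L = 5628 g.
Product at 90.9% available Cl: 5628 / 0.909 = 6191 g.

6.19 kg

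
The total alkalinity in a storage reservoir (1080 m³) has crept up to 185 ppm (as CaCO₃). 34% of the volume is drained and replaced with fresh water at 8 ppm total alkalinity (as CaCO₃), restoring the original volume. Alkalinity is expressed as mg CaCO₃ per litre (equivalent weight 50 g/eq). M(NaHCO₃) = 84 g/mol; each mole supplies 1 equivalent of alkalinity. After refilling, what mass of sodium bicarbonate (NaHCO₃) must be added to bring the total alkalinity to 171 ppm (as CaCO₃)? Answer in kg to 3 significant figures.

Volume: 1080 m³ = 1,080,000 L.
After draining 34% and refilling: 185 × 0.66 + 8 × 0.34 = 124.82 ppm.
Deficit to target: 171 − 124.82 = 46.18 mg/L.
As CaCO₃: 46.18 mg/L × 1,080,000 L = 49,870 g; ÷ 50 g/eq ÷ 1 = 997.5 mol NaHCO₃.
Mass: 997.5 × 84 = 83,790 g.

83.8 kg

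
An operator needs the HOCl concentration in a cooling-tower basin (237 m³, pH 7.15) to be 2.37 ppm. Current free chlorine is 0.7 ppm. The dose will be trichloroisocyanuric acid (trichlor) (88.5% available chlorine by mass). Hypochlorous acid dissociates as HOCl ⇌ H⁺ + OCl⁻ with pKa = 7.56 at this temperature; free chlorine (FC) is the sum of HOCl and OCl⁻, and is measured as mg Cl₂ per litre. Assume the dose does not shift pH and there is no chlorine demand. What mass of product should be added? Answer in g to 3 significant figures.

694 g

Volume: 237 m³ = 237,000 L.
[OCl⁻]/[HOCl] = 10^(pH − pKa) = 10^(7.15 − 7.56) = 0.389; fraction as HOCl = 1/(1 + 0.389) = 0.7199.
Free chlorine required for 2.37 ppm HOCl: 2.37 / 0.7199 = 3.292 ppm.
FC to add: 3.292 − 0.7 = 2.592 mg/L as Cl₂.
Cl₂ equivalent: 2.592 mg/L × 237,000 L = 614.3 g.
Product at 88.5% available Cl: 614.3 / 0.885 = 694.1 g.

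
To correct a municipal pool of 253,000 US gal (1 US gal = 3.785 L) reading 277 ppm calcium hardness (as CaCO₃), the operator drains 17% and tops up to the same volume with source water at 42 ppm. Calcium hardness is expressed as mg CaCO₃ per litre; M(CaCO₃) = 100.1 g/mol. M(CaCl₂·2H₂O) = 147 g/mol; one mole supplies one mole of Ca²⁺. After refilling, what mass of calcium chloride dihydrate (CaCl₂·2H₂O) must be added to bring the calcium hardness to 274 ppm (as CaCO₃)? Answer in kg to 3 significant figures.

52.0 kg

Volume: 253,000 US gal × 3.785 L/gal = 957,605 L.
After draining 17% and refilling: 277 × 0.83 + 42 × 0.17 = 237.05 ppm.
Deficit to target: 274 − 237.05 = 36.95 mg/L.
As CaCO₃: 36.95 mg/L × 957,605 L = 35,380 g; ÷ 100.1 = 353.5 mol Ca²⁺.
Mass: 353.5 × 147 = 51,960 g.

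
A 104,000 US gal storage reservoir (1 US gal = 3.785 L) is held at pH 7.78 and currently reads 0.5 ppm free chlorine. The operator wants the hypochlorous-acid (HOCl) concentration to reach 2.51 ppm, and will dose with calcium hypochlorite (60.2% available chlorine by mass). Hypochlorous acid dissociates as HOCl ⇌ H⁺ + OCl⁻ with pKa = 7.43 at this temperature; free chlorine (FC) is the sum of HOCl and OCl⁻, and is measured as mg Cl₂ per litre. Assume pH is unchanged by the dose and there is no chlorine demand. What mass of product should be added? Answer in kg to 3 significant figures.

4.99 kg

Volume: 104,000 US gal × 3.785 L/gal = 393,640 L.
[OCl⁻]/[HOCl] = 10^(pH − pKa) = 10^(7.78 − 7.43) = 2.239; fraction as HOCl = 1/(1 + 2.239) = 0.3088.
Free chlorine required for 2.51 ppm HOCl: 2.51 / 0.3088 = 8.129 ppm.
FC to add: 8.129 − 0.5 = 7.629 mg/L as Cl₂.
Cl₂ equivalent: 7.629 mg/L × 393,640 L = 3003 g.
Product at 60.2% available Cl: 3003 / 0.602 = 4989 g.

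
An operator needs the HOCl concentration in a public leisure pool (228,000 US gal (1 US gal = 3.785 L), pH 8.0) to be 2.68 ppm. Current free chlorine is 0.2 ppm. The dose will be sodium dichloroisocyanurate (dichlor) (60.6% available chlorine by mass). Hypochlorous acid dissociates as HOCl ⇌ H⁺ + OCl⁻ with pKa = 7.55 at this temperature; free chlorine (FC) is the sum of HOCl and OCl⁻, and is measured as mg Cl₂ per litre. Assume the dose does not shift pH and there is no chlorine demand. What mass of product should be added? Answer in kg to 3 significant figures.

14.3 kg

Volume: 228,000 US gal × 3.785 L/gal = 862,980 L.
[OCl⁻]/[HOCl] = 10^(pH − pKa) = 10^(8.0 − 7.55) = 2.818; fraction as HOCl = 1/(1 + 2.818) = 0.2619.
Free chlorine required for 2.68 ppm HOCl: 2.68 / 0.2619 = 10.23 ppm.
FC to add: 10.23 − 0.2 = 10.03 mg/L as Cl₂.
Cl₂ equivalent: 10.03 mg/L × 862,980 L = 8659 g.
Product at 60.6% available Cl: 8659 / 0.606 = 14,290 g.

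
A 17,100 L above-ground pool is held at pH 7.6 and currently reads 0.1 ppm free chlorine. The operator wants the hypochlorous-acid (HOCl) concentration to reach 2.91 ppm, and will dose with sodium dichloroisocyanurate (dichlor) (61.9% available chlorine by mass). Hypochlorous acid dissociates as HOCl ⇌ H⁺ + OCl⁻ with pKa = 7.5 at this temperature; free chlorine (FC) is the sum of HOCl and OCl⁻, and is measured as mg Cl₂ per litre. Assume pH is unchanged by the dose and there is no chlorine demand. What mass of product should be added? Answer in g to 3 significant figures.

179 g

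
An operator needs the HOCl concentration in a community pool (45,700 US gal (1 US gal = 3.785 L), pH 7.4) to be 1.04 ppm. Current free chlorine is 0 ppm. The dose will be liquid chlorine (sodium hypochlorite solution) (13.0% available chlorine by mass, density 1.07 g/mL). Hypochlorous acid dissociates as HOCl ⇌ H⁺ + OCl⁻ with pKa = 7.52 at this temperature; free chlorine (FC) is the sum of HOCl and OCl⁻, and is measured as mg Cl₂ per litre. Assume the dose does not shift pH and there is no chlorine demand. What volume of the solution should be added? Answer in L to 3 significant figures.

2.27 L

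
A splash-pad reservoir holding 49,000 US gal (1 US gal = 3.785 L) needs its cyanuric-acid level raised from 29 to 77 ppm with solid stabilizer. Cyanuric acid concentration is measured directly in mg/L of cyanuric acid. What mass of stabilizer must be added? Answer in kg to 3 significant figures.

Volume: 49,000 US gal × 3.785 L/gal = 185,465 L.
CYA to add: (77 − 29) = 48 mg/L × 185,465 L = 8902 g cyanuric acid.

8.90 kg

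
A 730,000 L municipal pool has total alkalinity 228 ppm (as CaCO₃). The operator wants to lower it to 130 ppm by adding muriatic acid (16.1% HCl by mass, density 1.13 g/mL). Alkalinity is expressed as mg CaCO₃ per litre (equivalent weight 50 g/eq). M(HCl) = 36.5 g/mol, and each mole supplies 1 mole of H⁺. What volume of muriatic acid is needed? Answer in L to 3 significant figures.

287 L

Alkalinity to neutralize: (228 − 130) = 98 mg/L as CaCO₃ × 730,000 L = 71,540 g as CaCO₃.
Equivalents of H⁺ required: 71,540 ÷ 50 g/eq = 1431 eq = 1431 mol HCl.
Mass of HCl: 1431 × 36.5 = 52,220 g.
Mass of 16.1% solution: 52,220 / 0.161 = 324,400 g.
Volume: 324,400 g ÷ 1.13 g/mL = 287,100 mL.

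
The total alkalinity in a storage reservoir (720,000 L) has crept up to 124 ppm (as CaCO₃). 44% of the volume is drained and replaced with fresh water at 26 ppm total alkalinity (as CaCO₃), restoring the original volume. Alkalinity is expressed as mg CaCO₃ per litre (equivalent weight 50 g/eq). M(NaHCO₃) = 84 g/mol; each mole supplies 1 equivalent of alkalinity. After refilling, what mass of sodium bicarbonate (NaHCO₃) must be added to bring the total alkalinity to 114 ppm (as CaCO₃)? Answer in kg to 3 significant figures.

40.1 kg

After draining 44% and refilling: 124 × 0.56 + 26 × 0.44 = 80.88 ppm.
Deficit to target: 114 − 80.88 = 33.12 mg/L.
As CaCO₃: 33.12 mg/L × 720,000 L = 23,850 g; ÷ 50 g/eq ÷ 1 = 476.9 mol NaHCO₃.
Mass: 476.9 × 84 = 40,060 g.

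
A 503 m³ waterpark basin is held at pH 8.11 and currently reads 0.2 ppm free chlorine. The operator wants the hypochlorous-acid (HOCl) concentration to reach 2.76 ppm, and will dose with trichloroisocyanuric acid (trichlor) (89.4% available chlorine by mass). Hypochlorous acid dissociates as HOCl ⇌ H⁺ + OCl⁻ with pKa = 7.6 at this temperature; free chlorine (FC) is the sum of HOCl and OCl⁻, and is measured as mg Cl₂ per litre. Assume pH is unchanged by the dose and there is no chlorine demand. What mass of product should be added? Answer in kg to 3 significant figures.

6.47 kg

Volume: 503 m³ = 503,000 L.
[OCl⁻]/[HOCl] = 10^(pH − pKa) = 10^(8.11 − 7.6) = 3.236; fraction as HOCl = 1/(1 + 3.236) = 0.2361.
Free chlorine required for 2.76 ppm HOCl: 2.76 / 0.2361 = 11.69 ppm.
FC to add: 11.69 − 0.2 = 11.49 mg/L as Cl₂.
Cl₂ equivalent: 11.49 mg/L × 503,000 L = 5780 g.
Product at 89.4% available Cl: 5780 / 0.894 = 6465 g.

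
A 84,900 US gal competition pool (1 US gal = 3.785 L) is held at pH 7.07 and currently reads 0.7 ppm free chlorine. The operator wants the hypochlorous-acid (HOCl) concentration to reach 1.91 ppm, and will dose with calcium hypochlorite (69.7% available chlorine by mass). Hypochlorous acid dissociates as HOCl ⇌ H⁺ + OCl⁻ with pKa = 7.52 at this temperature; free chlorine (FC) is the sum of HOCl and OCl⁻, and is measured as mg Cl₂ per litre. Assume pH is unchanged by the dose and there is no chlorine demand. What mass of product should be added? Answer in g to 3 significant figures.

Volume: 84,900 US gal × 3.785 L/gal = 321,346 L.
[OCl⁻]/[HOCl] = 10^(pH − pKa) = 10^(7.07 − 7.52) = 0.3548; fraction as HOCl = 1/(1 + 0.3548) = 0.7381.
Free chlorine required for 1.91 ppm HOCl: 1.91 / 0.7381 = 2.588 ppm.
FC to add: 2.588 − 0.7 = 1.888 mg/L as Cl₂.
Cl₂ equivalent: 1.888 mg/L × 321,346 L = 606.6 g.
Product at 69.7% available Cl: 606.6 / 0.697 = 870.3 g.

870 g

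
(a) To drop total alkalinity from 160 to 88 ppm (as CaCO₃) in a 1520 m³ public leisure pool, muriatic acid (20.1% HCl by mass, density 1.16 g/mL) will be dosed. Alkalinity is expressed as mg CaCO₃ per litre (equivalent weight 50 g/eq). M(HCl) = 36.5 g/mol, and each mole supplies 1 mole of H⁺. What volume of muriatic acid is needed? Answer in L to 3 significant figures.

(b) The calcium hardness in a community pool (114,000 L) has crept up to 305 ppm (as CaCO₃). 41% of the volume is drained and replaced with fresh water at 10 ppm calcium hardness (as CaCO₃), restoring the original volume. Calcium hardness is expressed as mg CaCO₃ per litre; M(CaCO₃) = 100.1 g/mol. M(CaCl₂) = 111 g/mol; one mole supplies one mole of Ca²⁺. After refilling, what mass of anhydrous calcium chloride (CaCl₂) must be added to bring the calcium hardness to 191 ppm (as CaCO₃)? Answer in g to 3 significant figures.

(a) Volume: 1520 m³ = 1,520,000 L.
(a) Alkalinity to neutralize: (160 − 88) = 72 mg/L as CaCO₃ × 1,520,000 L = 109,400 g as CaCO₃.
(a) Equivalents of H⁺ required: 109,400 ÷ 50 g/eq = 2189 eq = 2189 mol HCl.
(a) Mass of HCl: 2189 × 36.5 = 79,890 g.
(a) Mass of 20.1% solution: 79,890 / 0.201 = 397,500 g.
(a) Volume: 397,500 g ÷ 1.16 g/mL = 342,600 mL.

(b) After draining 41% and refilling: 305 × 0.59 + 10 × 0.41 = 184.05 ppm.
(b) Deficit to target: 191 − 184.05 = 6.95 mg/L.
(b) As CaCO₃: 6.95 mg/L × 114,000 L = 792.3 g; ÷ 100.1 = 7.915 mol Ca²⁺.
(b) Mass: 7.915 × 111 = 878.6 g.

(a) 343 L; (b) 879 g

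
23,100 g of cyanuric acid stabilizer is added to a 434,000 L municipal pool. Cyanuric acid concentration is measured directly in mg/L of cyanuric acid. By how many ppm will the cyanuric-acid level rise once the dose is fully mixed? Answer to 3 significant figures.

Rise: 23,100 g / 434,000 L × 1000 = 53.23 mg/L.

53.2 ppm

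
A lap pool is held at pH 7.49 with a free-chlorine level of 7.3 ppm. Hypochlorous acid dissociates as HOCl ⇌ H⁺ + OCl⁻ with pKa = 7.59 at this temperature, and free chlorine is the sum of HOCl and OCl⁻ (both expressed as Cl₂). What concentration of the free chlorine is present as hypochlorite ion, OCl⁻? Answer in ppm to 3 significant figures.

3.23 ppm

[OCl⁻]/[HOCl] = 10^(pH − pKa) = 10^(7.49 − 7.59) = 10^-0.10 = 0.7943.
Fraction as HOCl = 1 / (1 + 0.7943) = 0.5573.
OCl⁻ = (1 − 0.5573) × 7.3 ppm = 3.232 ppm.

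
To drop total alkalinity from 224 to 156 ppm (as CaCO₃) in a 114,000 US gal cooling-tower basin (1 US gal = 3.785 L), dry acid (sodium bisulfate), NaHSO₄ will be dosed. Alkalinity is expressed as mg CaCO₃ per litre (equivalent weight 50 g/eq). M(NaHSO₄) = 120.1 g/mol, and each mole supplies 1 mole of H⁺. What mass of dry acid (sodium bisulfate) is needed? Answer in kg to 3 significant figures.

Volume: 114,000 US gal × 3.785 L/gal = 431,490 L.
Alkalinity to neutralize: (224 − 156) = 68 mg/L as CaCO₃ × 431,490 L = 29,340 g as CaCO₃.
Equivalents of H⁺ required: 29,340 ÷ 50 g/eq = 586.8 eq = 586.8 mol NaHSO₄.
Mass of NaHSO₄: 586.8 × 120.1 = 70,480 g.

70.5 kg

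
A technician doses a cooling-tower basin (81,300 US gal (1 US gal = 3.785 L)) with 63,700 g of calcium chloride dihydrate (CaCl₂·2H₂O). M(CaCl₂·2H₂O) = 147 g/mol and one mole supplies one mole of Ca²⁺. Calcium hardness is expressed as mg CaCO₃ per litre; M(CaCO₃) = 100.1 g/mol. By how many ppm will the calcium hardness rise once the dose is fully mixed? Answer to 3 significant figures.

141 ppm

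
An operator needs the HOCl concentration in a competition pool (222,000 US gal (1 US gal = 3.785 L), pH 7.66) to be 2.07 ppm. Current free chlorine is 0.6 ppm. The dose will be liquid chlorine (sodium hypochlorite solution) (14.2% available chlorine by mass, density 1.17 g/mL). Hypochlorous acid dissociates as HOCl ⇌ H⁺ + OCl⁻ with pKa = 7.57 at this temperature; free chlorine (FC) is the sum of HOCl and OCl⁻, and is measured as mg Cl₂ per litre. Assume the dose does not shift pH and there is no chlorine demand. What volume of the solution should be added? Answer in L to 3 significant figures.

20.3 L

Volume: 222,000 US gal × 3.785 L/gal = 840,270 L.
[OCl⁻]/[HOCl] = 10^(pH − pKa) = 10^(7.66 − 7.57) = 1.23; fraction as HOCl = 1/(1 + 1.23) = 0.4484.
Free chlorine required for 2.07 ppm HOCl: 2.07 / 0.4484 = 4.617 ppm.
FC to add: 4.617 − 0.6 = 4.017 mg/L as Cl₂.
Cl₂ equivalent: 4.017 mg/L × 840,270 L = 3375 g.
Product at 14.2% available Cl: 3375 / 0.142 = 23,770 g.
Volume: 23,770 g ÷ 1.17 g/mL = 20,310 mL.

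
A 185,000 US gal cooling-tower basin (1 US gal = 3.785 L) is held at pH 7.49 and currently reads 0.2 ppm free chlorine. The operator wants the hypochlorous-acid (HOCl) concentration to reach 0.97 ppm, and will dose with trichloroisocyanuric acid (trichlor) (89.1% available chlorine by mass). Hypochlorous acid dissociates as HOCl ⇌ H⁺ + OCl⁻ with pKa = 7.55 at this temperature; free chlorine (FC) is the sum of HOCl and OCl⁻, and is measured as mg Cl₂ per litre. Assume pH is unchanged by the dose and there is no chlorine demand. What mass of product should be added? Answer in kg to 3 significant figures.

Volume: 185,000 US gal × 3.785 L/gal = 700,225 L.
[OCl⁻]/[HOCl] = 10^(pH − pKa) = 10^(7.49 − 7.55) = 0.871; fraction as HOCl = 1/(1 + 0.871) = 0.5345.
Free chlorine required for 0.97 ppm HOCl: 0.97 / 0.5345 = 1.815 ppm.
FC to add: 1.815 − 0.2 = 1.615 mg/L as Cl₂.
Cl₂ equivalent: 1.615 mg/L × 700,225 L = 1131 g.
Product at 89.1% available Cl: 1131 / 0.891 = 1269 g.

1.27 kg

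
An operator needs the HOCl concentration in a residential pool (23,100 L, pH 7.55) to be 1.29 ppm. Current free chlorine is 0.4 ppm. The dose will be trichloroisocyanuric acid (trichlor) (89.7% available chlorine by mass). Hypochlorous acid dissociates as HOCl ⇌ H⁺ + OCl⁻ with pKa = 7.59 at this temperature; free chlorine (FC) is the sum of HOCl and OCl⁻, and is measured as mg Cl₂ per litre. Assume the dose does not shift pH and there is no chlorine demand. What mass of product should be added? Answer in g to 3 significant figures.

[OCl⁻]/[HOCl] = 10^(pH − pKa) = 10^(7.55 − 7.59) = 0.912; fraction as HOCl = 1/(1 + 0.912) = 0.523.
Free chlorine required for 1.29 ppm HOCl: 1.29 / 0.523 = 2.466 ppm.
FC to add: 2.466 − 0.4 = 2.066 mg/L as Cl₂.
Cl₂ equivalent: 2.066 mg/L × 23,100 L = 47.74 g.
Product at 89.7% available Cl: 47.74 / 0.897 = 53.22 g.

53.2 g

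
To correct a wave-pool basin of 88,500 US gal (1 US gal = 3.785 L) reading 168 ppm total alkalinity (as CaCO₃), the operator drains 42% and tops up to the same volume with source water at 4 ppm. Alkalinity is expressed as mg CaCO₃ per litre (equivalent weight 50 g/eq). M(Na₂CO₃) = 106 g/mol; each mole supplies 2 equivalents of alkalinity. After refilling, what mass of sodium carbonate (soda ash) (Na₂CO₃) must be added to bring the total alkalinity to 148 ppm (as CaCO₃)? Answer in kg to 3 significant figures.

Volume: 88,500 US gal × 3.785 L/gal = 334,972 L.
After draining 42% and refilling: 168 × 0.58 + 4 × 0.42 = 99.12 ppm.
Deficit to target: 148 − 99.12 = 48.88 mg/L.
As CaCO₃: 48.88 mg/L × 334,972 L = 16,370 g; ÷ 50 g/eq ÷ 2 = 163.7 mol Na₂CO₃.
Mass: 163.7 × 106 = 17,360 g.

17.4 kg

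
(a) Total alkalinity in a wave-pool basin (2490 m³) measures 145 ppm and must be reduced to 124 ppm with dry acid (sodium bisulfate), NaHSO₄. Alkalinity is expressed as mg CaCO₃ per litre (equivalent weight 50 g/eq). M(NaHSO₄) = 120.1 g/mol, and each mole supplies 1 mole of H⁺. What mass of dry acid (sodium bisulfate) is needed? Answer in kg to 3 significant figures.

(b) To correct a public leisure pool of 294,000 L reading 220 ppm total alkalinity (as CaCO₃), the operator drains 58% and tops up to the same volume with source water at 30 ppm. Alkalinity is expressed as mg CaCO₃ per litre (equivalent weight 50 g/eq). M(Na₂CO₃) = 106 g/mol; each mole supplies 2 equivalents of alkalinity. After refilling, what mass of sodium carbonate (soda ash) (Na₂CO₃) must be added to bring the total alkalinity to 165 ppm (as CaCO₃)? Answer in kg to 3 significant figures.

(a) Volume: 2490 m³ = 2,490,000 L.
(a) Alkalinity to neutralize: (145 − 124) = 21 mg/L as CaCO₃ × 2,490,000 L = 52,290 g as CaCO₃.
(a) Equivalents of H⁺ required: 52,290 ÷ 50 g/eq = 1046 eq = 1046 mol NaHSO₄.
(a) Mass of NaHSO₄: 1046 × 120.1 = 125,600 g.

(b) After draining 58% and refilling: 220 × 0.42 + 30 × 0.58 = 109.8 ppm.
(b) Deficit to target: 165 − 109.8 = 55.2 mg/L.
(b) As CaCO₃: 55.2 mg/L × 294,000 L = 16,230 g; ÷ 50 g/eq ÷ 2 = 162.3 mol Na₂CO₃.
(b) Mass: 162.3 × 106 = 17,200 g.

(a) 126 kg; (b) 17.2 kg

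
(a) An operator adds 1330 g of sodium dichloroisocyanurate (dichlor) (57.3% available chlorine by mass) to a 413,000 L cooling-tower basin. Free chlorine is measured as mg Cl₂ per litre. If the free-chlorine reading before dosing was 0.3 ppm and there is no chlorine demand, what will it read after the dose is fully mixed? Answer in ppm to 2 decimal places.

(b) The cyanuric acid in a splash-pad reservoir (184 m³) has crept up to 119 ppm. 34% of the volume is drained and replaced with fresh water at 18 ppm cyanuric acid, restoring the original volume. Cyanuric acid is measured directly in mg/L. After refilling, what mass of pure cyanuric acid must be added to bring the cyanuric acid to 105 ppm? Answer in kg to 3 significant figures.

(a) Available chlorine delivered: 1330 g × 0.573 = 762.1 g as Cl₂.
(a) Concentration rise: 762.1 g / 413,000 L = 1.845 mg/L = 1.85 ppm.
(a) Final FC: 0.3 + 1.85 = 2.15 ppm.

(b) Volume: 184 m³ = 184,000 L.
(b) After draining 34% and refilling: 119 × 0.66 + 18 × 0.34 = 84.66 ppm.
(b) Deficit to target: 105 − 84.66 = 20.34 mg/L.
(b) Mass: 20.34 mg/L × 184,000 L = 3743 g cyanuric acid.

(a) 2.15 ppm; (b) 3.74 kg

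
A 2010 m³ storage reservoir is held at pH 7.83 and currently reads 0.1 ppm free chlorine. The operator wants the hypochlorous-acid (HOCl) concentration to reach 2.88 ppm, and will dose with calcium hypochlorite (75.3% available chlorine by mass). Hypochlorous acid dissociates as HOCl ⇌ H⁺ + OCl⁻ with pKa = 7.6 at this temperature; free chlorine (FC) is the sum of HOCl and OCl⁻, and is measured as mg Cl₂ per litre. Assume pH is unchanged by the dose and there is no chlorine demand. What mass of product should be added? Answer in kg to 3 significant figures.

20.5 kg

Volume: 2010 m³ = 2,010,000 L.
[OCl⁻]/[HOCl] = 10^(pH − pKa) = 10^(7.83 − 7.6) = 1.698; fraction as HOCl = 1/(1 + 1.698) = 0.3706.
Free chlorine required for 2.88 ppm HOCl: 2.88 / 0.3706 = 7.771 ppm.
FC to add: 7.771 − 0.1 = 7.671 mg/L as Cl₂.
Cl₂ equivalent: 7.671 mg/L × 2,010,000 L = 15,420 g.
Product at 75.3% available Cl: 15,420 / 0.753 = 20,480 g.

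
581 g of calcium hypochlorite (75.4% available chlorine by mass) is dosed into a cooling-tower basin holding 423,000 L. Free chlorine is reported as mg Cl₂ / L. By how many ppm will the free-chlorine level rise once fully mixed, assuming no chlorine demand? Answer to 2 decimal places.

Available chlorine delivered: 581 g × 0.754 = 438.1 g as Cl₂.
Concentration rise: 438.1 g / 423,000 L = 1.036 mg/L = 1.04 ppm.

1.04 ppm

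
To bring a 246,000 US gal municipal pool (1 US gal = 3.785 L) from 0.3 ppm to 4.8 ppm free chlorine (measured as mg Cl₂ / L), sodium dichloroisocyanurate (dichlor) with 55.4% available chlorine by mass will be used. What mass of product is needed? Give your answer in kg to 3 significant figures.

7.56 kg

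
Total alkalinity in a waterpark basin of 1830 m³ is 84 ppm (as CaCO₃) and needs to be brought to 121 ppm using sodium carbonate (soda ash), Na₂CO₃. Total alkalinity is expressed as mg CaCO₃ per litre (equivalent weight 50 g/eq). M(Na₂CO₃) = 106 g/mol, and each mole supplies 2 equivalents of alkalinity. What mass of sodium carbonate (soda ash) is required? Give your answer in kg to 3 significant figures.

Volume: 1830 m³ = 1,830,000 L.
Alkalinity to add: (121 − 84) = 37 mg/L as CaCO₃ × 1,830,000 L = 67,710 g as CaCO₃.
Equivalents: 67,710 g ÷ 50 g/eq = 1354 eq.
Each mole of Na₂CO₃ supplies 2 eq, so 1354 / 2 = 677.1 mol.
Mass: 677.1 mol × 106 g/mol = 71,770 g.

71.8 kg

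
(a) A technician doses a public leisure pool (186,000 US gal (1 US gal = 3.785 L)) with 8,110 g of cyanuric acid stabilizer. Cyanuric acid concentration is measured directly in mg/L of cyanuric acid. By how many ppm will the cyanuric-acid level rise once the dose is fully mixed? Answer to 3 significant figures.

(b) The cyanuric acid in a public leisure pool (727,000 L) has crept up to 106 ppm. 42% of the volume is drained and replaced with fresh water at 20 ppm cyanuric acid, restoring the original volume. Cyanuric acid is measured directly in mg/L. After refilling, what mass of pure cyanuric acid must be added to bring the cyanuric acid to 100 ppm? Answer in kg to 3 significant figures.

(a) 11.5 ppm; (b) 21.9 kg

(a) Volume: 186,000 US gal × 3.785 L/gal = 704,010 L.
(a) Rise: 8,110 g / 704,010 L × 1000 = 11.52 mg/L.

(b) After draining 42% and refilling: 106 × 0.58 + 20 × 0.42 = 69.88 ppm.
(b) Deficit to target: 100 − 69.88 = 30.12 mg/L.
(b) Mass: 30.12 mg/L × 727,000 L = 21,900 g cyanuric acid.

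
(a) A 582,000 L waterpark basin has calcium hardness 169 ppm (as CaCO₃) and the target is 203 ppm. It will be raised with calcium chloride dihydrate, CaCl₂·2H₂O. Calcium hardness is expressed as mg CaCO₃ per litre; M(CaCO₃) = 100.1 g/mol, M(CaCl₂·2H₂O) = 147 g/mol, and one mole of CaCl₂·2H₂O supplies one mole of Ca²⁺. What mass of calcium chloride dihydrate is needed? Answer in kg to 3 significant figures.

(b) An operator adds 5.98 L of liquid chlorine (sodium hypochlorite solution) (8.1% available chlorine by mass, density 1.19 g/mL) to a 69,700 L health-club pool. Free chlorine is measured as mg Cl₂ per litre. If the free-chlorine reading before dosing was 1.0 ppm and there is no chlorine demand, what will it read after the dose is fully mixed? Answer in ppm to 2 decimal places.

(a) 29.1 kg; (b) 9.27 ppm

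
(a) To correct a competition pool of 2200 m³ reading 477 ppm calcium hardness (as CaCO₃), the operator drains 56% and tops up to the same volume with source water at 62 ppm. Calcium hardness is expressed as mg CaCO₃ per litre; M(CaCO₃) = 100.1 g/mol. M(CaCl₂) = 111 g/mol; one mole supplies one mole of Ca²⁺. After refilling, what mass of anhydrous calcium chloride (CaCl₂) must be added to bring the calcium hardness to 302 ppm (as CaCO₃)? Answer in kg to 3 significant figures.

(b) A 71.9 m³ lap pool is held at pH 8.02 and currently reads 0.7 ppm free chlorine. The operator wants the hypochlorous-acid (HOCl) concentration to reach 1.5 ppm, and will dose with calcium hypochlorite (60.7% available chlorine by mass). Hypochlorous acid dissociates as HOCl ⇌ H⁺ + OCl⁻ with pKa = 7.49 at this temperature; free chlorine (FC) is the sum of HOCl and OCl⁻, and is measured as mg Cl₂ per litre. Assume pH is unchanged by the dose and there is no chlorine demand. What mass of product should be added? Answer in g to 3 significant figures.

(a) Volume: 2200 m³ = 2,200,000 L.
(a) After draining 56% and refilling: 477 × 0.44 + 62 × 0.56 = 244.6 ppm.
(a) Deficit to target: 302 − 244.6 = 57.4 mg/L.
(a) As CaCO₃: 57.4 mg/L × 2,200,000 L = 126,300 g; ÷ 100.1 = 1262 mol Ca²⁺.
(a) Mass: 1262 × 111 = 140,000 g.

(b) Volume: 71.9 m³ = 71,900 L.
(b) [OCl⁻]/[HOCl] = 10^(pH − pKa) = 10^(8.02 − 7.49) = 3.388; fraction as HOCl = 1/(1 + 3.388) = 0.2279.
(b) Free chlorine required for 1.5 ppm HOCl: 1.5 / 0.2279 = 6.583 ppm.
(b) FC to add: 6.583 − 0.7 = 5.883 mg/L as Cl₂.
(b) Cl₂ equivalent: 5.883 mg/L × 71,900 L = 423 g.
(b) Product at 60.7% available Cl: 423 / 0.607 = 696.8 g.

(a) 140 kg; (b) 697 g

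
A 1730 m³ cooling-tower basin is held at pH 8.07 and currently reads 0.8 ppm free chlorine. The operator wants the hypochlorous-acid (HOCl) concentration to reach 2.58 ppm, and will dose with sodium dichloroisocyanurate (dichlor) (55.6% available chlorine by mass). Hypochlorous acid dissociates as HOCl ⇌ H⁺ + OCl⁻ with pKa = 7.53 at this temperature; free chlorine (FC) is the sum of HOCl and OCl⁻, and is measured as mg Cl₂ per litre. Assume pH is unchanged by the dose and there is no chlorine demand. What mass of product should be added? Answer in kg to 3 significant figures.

33.4 kg

Volume: 1730 m³ = 1,730,000 L.
[OCl⁻]/[HOCl] = 10^(pH − pKa) = 10^(8.07 − 7.53) = 3.467; fraction as HOCl = 1/(1 + 3.467) = 0.2238.
Free chlorine required for 2.58 ppm HOCl: 2.58 / 0.2238 = 11.53 ppm.
FC to add: 11.53 − 0.8 = 10.73 mg/L as Cl₂.
Cl₂ equivalent: 10.73 mg/L × 1,730,000 L = 18,560 g.
Product at 55.6% available Cl: 18,560 / 0.556 = 33,370 g.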